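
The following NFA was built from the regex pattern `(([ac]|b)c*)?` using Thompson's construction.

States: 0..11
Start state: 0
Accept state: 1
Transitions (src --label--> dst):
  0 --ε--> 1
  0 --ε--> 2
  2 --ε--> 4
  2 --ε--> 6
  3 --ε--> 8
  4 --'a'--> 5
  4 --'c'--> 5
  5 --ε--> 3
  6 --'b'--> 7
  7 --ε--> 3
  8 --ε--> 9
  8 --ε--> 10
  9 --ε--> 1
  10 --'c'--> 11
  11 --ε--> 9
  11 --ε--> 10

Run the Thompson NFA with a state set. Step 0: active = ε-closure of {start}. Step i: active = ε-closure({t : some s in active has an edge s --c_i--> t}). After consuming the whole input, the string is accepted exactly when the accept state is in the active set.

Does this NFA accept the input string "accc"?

Answer: ACCEPT

Steps:
S₀ = ε-closure({0}) = {0,1,2,4,6}
'a' @ 1: {1,3,5,8,9,10}  ✓accept
'c' @ 2: {1,9,10,11}  ✓accept
'c' @ 3: {1,9,10,11}  ✓accept
'c' @ 4: {1,9,10,11}  ✓accept
after full input: {1,9,10,11}  (accept=1 in)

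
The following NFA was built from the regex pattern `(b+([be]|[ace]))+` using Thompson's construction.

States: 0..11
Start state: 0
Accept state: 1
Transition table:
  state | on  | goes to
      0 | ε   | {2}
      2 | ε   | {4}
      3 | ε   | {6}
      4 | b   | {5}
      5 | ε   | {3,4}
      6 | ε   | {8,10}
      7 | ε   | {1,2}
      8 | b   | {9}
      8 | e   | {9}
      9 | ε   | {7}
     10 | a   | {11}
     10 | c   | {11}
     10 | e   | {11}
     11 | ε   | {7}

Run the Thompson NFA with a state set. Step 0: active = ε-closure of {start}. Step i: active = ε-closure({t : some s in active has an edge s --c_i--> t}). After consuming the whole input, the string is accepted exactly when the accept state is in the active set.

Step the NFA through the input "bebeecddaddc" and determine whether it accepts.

Answer: REJECT

Trace:
S₀ = ε-closure({0}) = {0,2,4}
'b' @ 1: {3,4,5,6,8,10}
'e' @ 2: {1,2,4,7,9,11}  [accepting]
'b' @ 3: {3,4,5,6,8,10}
'e' @ 4: {1,2,4,7,9,11}  [accepting]
'e' @ 5: {}  — no active states
rest 'cddaddc' ignored (set empty)
end set {} — state 1 not in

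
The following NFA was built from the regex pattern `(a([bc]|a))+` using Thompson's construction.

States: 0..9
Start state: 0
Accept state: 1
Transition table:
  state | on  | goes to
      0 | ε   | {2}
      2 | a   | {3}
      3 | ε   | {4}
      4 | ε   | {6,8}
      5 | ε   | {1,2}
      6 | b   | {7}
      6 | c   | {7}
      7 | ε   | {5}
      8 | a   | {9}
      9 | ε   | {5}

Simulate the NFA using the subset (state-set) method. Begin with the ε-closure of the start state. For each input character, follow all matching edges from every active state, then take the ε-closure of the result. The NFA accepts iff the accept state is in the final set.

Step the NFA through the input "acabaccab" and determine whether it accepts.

Answer: REJECT

Steps:
S₀ = ε-closure({0}) = {0,2}
'a' @ 1: {3,4,6,8}
'c' @ 2: {1,2,5,7}  ✓accept
'a' @ 3: {3,4,6,8}
'b' @ 4: {1,2,5,7}  ✓accept
'a' @ 5: {3,4,6,8}
'c' @ 6: {1,2,5,7}  ✓accept
'c' @ 7: {}  — no active states
rest 'ab' ignored (set empty)
after full input: {}  (accept=1 not in)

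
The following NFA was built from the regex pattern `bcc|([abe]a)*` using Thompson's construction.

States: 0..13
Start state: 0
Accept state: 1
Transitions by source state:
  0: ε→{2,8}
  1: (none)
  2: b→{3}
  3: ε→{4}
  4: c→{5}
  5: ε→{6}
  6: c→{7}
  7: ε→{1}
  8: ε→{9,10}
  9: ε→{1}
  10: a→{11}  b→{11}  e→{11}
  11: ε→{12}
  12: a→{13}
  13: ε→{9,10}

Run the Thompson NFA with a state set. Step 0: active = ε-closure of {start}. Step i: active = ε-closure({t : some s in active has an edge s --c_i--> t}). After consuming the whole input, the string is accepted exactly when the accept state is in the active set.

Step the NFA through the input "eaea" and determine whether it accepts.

Answer: ACCEPT

Derivation:
S₀ = ε-closure({0}) = {0,1,2,8,9,10}
'e' @ 1: {11,12}
'a' @ 2: {1,9,10,13}  [accepting]
'e' @ 3: {11,12}
'a' @ 4: {1,9,10,13}  [accepting]
end set {1,9,10,13} — state 1 in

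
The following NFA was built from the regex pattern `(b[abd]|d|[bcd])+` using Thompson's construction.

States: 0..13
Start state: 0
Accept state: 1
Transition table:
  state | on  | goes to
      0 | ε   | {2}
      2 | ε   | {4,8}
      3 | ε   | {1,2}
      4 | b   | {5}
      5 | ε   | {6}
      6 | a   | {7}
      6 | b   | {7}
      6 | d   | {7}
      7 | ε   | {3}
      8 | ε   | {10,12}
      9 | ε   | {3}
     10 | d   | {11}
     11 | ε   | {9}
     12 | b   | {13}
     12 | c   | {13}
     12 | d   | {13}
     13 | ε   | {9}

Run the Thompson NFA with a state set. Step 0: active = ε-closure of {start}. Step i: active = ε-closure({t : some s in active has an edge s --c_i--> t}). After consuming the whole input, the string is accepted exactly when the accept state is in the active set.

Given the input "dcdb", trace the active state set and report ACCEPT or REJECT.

S₀ = ε-closure({0}) = {0,2,4,8,10,12}
'd' @ 1: {1,2,3,4,8,9,10,11,12,13}  [accepting]
'c' @ 2: {1,2,3,4,8,9,10,12,13}  [accepting]
'd' @ 3: {1,2,3,4,8,9,10,11,12,13}  [accepting]
'b' @ 4: {1,2,3,4,5,6,8,9,10,12,13}  [accepting]
after full input: {1,2,3,4,5,6,8,9,10,12,13}  (accept=1 in)

Answer: ACCEPT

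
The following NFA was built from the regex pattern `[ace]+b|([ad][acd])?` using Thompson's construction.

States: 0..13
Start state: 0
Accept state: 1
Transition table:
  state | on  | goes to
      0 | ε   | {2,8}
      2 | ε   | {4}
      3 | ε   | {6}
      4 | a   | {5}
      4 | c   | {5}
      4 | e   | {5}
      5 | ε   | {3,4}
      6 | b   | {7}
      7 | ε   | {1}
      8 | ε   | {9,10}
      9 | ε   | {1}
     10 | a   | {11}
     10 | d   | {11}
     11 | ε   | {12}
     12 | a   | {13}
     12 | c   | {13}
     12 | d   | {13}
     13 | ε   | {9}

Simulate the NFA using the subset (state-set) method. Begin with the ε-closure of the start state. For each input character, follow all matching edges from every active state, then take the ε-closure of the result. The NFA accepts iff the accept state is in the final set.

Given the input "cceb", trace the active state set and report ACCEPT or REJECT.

initial (ε-close {0}): {0,1,2,4,8,9,10}
'c' @ 1: {3,4,5,6}
'c' @ 2: {3,4,5,6}
'e' @ 3: {3,4,5,6}
'b' @ 4: {1,7}  [accepting]
after full input: {1,7}  (accept=1 in)

Answer: ACCEPT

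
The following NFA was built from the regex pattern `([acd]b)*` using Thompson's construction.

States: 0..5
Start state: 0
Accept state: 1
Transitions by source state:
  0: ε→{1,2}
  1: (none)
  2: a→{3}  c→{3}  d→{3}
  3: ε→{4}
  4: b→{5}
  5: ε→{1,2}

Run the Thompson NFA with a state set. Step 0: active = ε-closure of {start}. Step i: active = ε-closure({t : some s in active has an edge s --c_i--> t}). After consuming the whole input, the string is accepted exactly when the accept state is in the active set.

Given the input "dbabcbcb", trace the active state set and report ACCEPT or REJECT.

S₀ = ε-closure({0}) = {0,1,2}
'd' @ 1: {3,4}
'b' @ 2: {1,2,5}  (accept∈set)
'a' @ 3: {3,4}
'b' @ 4: {1,2,5}  (accept∈set)
'c' @ 5: {3,4}
'b' @ 6: {1,2,5}  (accept∈set)
'c' @ 7: {3,4}
'b' @ 8: {1,2,5}  (accept∈set)
after full input: {1,2,5}  (accept=1 in)

Answer: ACCEPT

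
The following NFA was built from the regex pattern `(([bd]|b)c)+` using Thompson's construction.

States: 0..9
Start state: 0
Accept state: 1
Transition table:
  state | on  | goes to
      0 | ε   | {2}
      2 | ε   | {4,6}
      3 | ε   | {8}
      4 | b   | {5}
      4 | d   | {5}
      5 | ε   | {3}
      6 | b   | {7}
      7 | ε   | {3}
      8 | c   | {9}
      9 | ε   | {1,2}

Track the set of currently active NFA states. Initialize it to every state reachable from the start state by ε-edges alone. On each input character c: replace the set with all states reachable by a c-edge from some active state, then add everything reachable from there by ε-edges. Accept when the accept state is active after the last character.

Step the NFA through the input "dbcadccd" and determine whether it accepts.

start: ε-closure({0}) = {0,2,4,6}
'd' @ 1: {3,5,8}
'b' @ 2: {}  — state set empty
rest 'cadccd' ignored (set empty)
final: {}; accept 1 not in set

Answer: REJECT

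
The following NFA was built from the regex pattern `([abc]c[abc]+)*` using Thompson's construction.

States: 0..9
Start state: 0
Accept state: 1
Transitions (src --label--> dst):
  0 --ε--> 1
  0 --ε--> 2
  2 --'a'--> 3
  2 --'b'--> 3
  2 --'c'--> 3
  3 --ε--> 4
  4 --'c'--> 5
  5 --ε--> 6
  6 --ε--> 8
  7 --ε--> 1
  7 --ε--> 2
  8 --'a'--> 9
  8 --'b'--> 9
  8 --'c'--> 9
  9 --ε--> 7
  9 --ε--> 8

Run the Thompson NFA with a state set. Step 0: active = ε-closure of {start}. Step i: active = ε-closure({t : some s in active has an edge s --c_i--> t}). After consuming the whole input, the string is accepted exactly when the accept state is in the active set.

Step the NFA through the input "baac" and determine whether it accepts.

Answer: REJECT

Derivation:
S₀ = ε-closure({0}) = {0,1,2}
'b' @ 1: {3,4}
'a' @ 2: {}  — no active states
rest 'ac' ignored (set empty)
end set {} — state 1 not in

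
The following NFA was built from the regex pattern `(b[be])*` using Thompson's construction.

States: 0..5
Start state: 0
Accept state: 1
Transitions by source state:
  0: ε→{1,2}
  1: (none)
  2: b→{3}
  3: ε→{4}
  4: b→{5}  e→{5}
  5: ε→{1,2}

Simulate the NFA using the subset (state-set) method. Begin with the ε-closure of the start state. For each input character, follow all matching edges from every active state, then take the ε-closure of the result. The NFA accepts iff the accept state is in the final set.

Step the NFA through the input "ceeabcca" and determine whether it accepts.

S₀ = ε-closure({0}) = {0,1,2}
'c' @ 1: {}  — state set empty
rest 'eeabcca' ignored (set empty)
after full input: {}  (accept=1 not in)

Answer: REJECT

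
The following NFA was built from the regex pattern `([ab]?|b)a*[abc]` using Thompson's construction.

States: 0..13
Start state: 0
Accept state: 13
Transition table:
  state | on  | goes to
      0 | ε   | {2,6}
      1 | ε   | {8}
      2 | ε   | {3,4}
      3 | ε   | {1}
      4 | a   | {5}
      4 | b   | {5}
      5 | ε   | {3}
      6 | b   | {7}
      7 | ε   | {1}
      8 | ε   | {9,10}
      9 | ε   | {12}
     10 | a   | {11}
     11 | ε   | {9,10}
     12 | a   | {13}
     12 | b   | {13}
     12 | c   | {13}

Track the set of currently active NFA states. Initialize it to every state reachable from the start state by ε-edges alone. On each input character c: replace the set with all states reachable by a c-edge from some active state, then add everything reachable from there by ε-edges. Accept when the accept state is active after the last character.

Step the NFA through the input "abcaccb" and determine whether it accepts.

Answer: REJECT

Steps:
start: ε-closure({0}) = {0,1,2,3,4,6,8,9,10,12}
'a' @ 1: {1,3,5,8,9,10,11,12,13}  [accepting]
'b' @ 2: {13}  [accepting]
'c' @ 3: {}  — state set empty
rest 'accb' ignored (set empty)
final: {}; accept 13 not in set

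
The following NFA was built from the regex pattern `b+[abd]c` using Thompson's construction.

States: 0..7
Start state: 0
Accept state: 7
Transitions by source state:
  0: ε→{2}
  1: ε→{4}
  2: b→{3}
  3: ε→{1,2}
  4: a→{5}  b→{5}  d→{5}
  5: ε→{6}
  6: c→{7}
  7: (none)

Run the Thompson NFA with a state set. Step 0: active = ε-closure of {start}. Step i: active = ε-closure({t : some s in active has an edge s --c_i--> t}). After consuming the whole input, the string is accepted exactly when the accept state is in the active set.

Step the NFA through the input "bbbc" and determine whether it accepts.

initial (ε-close {0}): {0,2}
'b' @ 1: {1,2,3,4}
'b' @ 2: {1,2,3,4,5,6}
'b' @ 3: {1,2,3,4,5,6}
'c' @ 4: {7}  ✓accept
final: {7}; accept 7 in set

Answer: ACCEPT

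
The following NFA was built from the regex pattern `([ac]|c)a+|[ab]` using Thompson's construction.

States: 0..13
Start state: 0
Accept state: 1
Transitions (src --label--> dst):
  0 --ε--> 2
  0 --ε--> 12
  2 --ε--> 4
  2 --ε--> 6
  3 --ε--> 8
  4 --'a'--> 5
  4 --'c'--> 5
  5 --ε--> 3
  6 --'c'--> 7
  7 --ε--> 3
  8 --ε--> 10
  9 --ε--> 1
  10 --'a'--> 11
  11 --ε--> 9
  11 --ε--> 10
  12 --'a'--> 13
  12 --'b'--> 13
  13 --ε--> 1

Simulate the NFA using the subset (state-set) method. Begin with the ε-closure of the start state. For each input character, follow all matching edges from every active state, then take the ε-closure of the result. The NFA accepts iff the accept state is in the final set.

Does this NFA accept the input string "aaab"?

initial (ε-close {0}): {0,2,4,6,12}
'a' @ 1: {1,3,5,8,10,13}  (accept∈set)
'a' @ 2: {1,9,10,11}  (accept∈set)
'a' @ 3: {1,9,10,11}  (accept∈set)
'b' @ 4: {}  — dead — no transitions
end set {} — state 1 not in

Answer: REJECT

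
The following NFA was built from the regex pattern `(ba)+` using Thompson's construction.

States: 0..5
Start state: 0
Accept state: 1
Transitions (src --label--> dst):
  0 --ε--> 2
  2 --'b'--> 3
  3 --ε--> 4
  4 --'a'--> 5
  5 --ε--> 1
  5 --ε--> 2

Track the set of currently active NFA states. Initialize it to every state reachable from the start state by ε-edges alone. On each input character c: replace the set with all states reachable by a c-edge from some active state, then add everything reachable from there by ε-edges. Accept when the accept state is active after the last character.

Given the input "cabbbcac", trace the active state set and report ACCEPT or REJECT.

Answer: REJECT

Derivation:
S₀ = ε-closure({0}) = {0,2}
'c' @ 1: {}  — dead — no transitions
rest 'abbbcac' ignored (set empty)
after full input: {}  (accept=1 not in)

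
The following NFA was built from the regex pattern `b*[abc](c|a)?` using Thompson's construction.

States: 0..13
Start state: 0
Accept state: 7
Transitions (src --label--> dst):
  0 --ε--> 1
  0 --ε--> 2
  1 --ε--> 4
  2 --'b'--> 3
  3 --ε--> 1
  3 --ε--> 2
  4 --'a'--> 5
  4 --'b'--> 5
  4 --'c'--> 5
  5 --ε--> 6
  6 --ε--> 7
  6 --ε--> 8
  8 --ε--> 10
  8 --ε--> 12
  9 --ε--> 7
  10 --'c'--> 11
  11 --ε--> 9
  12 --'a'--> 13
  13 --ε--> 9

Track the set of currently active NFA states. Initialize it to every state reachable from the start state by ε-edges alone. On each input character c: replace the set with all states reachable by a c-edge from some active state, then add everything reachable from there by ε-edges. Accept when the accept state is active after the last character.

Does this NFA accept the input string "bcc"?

initial (ε-close {0}): {0,1,2,4}
'b' @ 1: {1,2,3,4,5,6,7,8,10,12}  ✓accept
'c' @ 2: {5,6,7,8,9,10,11,12}  ✓accept
'c' @ 3: {7,9,11}  ✓accept
after full input: {7,9,11}  (accept=7 in)

Answer: ACCEPT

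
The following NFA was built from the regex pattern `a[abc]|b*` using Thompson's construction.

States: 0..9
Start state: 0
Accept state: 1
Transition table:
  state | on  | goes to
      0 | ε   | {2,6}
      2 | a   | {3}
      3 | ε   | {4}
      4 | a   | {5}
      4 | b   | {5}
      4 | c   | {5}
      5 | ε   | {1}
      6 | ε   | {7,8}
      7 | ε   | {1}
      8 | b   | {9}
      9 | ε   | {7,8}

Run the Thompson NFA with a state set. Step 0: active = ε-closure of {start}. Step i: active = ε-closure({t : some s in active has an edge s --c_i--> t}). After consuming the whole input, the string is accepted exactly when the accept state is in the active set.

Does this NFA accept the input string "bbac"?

S₀ = ε-closure({0}) = {0,1,2,6,7,8}
'b' @ 1: {1,7,8,9}  ✓accept
'b' @ 2: {1,7,8,9}  ✓accept
'a' @ 3: {}  — dead — no transitions
rest 'c' ignored (set empty)
end set {} — state 1 not in

Answer: REJECT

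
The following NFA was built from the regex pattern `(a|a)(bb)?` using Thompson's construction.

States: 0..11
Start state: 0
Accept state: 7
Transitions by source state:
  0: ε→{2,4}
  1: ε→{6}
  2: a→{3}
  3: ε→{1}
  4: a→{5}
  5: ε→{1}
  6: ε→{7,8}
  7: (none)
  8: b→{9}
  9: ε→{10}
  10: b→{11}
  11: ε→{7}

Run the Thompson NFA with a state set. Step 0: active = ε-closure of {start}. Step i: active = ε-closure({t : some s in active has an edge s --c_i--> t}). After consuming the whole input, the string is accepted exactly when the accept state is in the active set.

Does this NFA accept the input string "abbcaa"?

Answer: REJECT

Derivation:
S₀ = ε-closure({0}) = {0,2,4}
'a' @ 1: {1,3,5,6,7,8}  [accepting]
'b' @ 2: {9,10}
'b' @ 3: {7,11}  [accepting]
'c' @ 4: {}  — no active states
rest 'aa' ignored (set empty)
after full input: {}  (accept=7 not in)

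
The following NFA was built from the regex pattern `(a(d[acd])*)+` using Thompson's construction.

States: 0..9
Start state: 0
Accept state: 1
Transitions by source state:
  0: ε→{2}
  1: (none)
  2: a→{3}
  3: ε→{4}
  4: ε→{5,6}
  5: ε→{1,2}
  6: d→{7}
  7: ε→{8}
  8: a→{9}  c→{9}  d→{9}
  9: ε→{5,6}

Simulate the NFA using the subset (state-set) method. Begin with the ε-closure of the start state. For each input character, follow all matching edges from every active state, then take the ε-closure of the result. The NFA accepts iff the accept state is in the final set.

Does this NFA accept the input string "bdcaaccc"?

Answer: REJECT

Derivation:
initial (ε-close {0}): {0,2}
'b' @ 1: {}  — dead — no transitions
rest 'dcaaccc' ignored (set empty)
end set {} — state 1 not in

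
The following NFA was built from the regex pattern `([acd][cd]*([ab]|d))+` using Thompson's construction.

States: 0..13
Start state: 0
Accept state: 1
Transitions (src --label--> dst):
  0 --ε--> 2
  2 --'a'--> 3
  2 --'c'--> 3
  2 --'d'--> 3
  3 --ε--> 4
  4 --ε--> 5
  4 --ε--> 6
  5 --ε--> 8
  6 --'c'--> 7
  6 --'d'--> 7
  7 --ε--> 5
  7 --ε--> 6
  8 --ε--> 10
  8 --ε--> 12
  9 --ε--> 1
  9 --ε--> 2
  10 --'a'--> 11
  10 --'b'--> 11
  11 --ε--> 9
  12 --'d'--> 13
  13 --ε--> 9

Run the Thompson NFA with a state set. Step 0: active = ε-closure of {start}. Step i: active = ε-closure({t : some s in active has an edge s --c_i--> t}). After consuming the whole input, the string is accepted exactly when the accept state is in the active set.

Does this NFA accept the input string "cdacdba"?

Answer: REJECT

Trace:
initial (ε-close {0}): {0,2}
'c' @ 1: {3,4,5,6,8,10,12}
'd' @ 2: {1,2,5,6,7,8,9,10,12,13}  [accepting]
'a' @ 3: {1,2,3,4,5,6,8,9,10,11,12}  [accepting]
'c' @ 4: {3,4,5,6,7,8,10,12}
'd' @ 5: {1,2,5,6,7,8,9,10,12,13}  [accepting]
'b' @ 6: {1,2,9,11}  [accepting]
'a' @ 7: {3,4,5,6,8,10,12}
final: {3,4,5,6,8,10,12}; accept 1 not in set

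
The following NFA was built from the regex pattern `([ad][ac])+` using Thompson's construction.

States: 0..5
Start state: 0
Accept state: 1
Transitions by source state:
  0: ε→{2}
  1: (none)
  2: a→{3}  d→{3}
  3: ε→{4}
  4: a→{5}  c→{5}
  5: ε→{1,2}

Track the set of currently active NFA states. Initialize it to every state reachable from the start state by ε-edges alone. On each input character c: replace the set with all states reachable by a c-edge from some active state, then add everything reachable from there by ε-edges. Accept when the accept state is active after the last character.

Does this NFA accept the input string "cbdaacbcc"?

Answer: REJECT

Derivation:
initial (ε-close {0}): {0,2}
'c' @ 1: {}  — state set empty
rest 'bdaacbcc' ignored (set empty)
end set {} — state 1 not in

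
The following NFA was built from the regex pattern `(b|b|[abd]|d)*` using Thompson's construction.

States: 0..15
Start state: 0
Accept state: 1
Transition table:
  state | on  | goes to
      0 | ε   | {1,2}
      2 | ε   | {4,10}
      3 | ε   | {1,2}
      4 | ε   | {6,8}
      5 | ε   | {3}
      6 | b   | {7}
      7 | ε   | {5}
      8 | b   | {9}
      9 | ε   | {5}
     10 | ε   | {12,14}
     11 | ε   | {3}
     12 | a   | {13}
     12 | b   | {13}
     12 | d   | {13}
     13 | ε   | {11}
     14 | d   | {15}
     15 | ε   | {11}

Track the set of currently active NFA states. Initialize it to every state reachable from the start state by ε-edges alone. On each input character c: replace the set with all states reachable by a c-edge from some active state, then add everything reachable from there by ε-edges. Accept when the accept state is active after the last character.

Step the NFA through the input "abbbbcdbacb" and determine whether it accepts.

start: ε-closure({0}) = {0,1,2,4,6,8,10,12,14}
'a' @ 1: {1,2,3,4,6,8,10,11,12,13,14}  [accepting]
'b' @ 2: {1,2,3,4,5,6,7,8,9,10,11,12,13,14}  [accepting]
'b' @ 3: {1,2,3,4,5,6,7,8,9,10,11,12,13,14}  [accepting]
'b' @ 4: {1,2,3,4,5,6,7,8,9,10,11,12,13,14}  [accepting]
'b' @ 5: {1,2,3,4,5,6,7,8,9,10,11,12,13,14}  [accepting]
'c' @ 6: {}  — no active states
rest 'dbacb' ignored (set empty)
end set {} — state 1 not in

Answer: REJECT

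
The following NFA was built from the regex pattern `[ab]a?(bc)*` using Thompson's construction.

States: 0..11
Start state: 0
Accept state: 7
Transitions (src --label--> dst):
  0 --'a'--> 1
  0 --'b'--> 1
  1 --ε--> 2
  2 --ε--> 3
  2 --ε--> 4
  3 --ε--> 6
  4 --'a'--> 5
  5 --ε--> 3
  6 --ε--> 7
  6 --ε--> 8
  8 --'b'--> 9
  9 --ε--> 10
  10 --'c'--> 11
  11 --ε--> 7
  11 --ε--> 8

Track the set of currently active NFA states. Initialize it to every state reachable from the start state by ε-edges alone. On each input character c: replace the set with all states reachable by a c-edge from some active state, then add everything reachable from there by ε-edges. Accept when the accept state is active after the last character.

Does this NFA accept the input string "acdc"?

Answer: REJECT

Trace:
initial (ε-close {0}): {0}
'a' @ 1: {1,2,3,4,6,7,8}  ✓accept
'c' @ 2: {}  — state set empty
rest 'dc' ignored (set empty)
end set {} — state 7 not in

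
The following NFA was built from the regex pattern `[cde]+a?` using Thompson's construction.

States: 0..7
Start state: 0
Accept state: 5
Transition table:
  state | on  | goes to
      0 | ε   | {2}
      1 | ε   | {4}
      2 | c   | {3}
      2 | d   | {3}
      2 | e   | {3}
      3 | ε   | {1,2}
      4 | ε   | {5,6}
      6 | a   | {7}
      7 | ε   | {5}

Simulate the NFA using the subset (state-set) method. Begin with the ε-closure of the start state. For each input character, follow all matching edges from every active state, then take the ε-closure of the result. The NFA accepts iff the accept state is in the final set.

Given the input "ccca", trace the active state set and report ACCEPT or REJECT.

start: ε-closure({0}) = {0,2}
'c' @ 1: {1,2,3,4,5,6}  [accepting]
'c' @ 2: {1,2,3,4,5,6}  [accepting]
'c' @ 3: {1,2,3,4,5,6}  [accepting]
'a' @ 4: {5,7}  [accepting]
after full input: {5,7}  (accept=5 in)

Answer: ACCEPT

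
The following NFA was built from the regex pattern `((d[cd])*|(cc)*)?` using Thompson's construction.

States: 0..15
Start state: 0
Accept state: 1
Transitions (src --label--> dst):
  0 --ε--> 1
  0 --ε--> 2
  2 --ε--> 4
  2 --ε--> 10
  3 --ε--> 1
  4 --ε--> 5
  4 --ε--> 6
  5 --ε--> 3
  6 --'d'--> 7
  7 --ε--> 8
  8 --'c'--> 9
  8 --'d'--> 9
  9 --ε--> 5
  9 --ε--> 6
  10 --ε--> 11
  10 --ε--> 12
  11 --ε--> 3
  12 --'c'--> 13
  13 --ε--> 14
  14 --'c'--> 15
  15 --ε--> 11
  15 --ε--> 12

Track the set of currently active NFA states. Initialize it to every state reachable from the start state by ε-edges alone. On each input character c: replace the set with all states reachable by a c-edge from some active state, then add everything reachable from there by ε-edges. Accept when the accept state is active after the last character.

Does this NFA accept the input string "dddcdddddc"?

initial (ε-close {0}): {0,1,2,3,4,5,6,10,11,12}
'd' @ 1: {7,8}
'd' @ 2: {1,3,5,6,9}  (accept∈set)
'd' @ 3: {7,8}
'c' @ 4: {1,3,5,6,9}  (accept∈set)
'd' @ 5: {7,8}
'd' @ 6: {1,3,5,6,9}  (accept∈set)
'd' @ 7: {7,8}
'd' @ 8: {1,3,5,6,9}  (accept∈set)
'd' @ 9: {7,8}
'c' @ 10: {1,3,5,6,9}  (accept∈set)
after full input: {1,3,5,6,9}  (accept=1 in)

Answer: ACCEPT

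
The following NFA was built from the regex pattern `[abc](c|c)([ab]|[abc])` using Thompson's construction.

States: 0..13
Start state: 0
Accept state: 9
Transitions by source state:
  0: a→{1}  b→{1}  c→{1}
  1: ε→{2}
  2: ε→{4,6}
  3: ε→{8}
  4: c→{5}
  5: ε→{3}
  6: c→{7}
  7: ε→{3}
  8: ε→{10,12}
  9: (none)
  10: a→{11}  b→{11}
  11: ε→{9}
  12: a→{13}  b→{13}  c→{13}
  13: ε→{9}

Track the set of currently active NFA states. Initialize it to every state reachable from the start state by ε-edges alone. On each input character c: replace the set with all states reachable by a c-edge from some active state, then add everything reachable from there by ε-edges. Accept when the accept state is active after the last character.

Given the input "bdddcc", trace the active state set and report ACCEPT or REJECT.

Answer: REJECT

Steps:
S₀ = ε-closure({0}) = {0}
'b' @ 1: {1,2,4,6}
'd' @ 2: {}  — dead — no transitions
rest 'ddcc' ignored (set empty)
end set {} — state 9 not in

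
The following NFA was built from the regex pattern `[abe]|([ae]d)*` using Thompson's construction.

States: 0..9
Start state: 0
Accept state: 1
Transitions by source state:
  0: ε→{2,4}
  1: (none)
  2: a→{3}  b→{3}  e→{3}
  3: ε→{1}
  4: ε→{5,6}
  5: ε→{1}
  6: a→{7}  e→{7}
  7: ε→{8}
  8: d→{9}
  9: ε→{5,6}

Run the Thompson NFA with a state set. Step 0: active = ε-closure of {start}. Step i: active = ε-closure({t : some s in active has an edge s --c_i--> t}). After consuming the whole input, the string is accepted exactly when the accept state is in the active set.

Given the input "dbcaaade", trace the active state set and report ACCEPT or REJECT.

initial (ε-close {0}): {0,1,2,4,5,6}
'd' @ 1: {}  — no active states
rest 'bcaaade' ignored (set empty)
after full input: {}  (accept=1 not in)

Answer: REJECT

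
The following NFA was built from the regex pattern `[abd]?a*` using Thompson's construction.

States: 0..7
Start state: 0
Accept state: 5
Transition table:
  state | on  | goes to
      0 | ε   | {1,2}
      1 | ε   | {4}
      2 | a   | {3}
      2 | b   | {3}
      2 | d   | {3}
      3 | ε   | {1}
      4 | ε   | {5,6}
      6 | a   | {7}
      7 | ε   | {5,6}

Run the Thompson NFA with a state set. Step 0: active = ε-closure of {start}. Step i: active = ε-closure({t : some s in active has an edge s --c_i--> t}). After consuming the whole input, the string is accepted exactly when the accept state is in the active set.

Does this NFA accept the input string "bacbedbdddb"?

Answer: REJECT

Steps:
start: ε-closure({0}) = {0,1,2,4,5,6}
'b' @ 1: {1,3,4,5,6}  ✓accept
'a' @ 2: {5,6,7}  ✓accept
'c' @ 3: {}  — state set empty
rest 'bedbdddb' ignored (set empty)
end set {} — state 5 not in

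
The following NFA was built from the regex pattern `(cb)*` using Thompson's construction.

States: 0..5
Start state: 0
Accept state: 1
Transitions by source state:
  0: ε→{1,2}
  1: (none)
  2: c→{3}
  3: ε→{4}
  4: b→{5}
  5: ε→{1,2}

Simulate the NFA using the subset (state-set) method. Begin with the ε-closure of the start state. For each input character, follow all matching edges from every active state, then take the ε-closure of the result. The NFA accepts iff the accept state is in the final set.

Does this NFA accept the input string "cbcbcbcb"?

Answer: ACCEPT

Steps:
start: ε-closure({0}) = {0,1,2}
'c' @ 1: {3,4}
'b' @ 2: {1,2,5}  [accepting]
'c' @ 3: {3,4}
'b' @ 4: {1,2,5}  [accepting]
'c' @ 5: {3,4}
'b' @ 6: {1,2,5}  [accepting]
'c' @ 7: {3,4}
'b' @ 8: {1,2,5}  [accepting]
end set {1,2,5} — state 1 in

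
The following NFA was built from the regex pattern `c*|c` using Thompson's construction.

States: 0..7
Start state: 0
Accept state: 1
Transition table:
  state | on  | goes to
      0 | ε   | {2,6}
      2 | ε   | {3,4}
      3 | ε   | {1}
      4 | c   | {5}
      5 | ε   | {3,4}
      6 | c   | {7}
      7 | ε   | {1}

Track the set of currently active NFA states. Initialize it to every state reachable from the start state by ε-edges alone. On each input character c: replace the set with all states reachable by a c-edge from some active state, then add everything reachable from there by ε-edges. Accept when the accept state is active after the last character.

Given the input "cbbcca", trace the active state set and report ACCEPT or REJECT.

S₀ = ε-closure({0}) = {0,1,2,3,4,6}
'c' @ 1: {1,3,4,5,7}  [accepting]
'b' @ 2: {}  — state set empty
rest 'bcca' ignored (set empty)
after full input: {}  (accept=1 not in)

Answer: REJECT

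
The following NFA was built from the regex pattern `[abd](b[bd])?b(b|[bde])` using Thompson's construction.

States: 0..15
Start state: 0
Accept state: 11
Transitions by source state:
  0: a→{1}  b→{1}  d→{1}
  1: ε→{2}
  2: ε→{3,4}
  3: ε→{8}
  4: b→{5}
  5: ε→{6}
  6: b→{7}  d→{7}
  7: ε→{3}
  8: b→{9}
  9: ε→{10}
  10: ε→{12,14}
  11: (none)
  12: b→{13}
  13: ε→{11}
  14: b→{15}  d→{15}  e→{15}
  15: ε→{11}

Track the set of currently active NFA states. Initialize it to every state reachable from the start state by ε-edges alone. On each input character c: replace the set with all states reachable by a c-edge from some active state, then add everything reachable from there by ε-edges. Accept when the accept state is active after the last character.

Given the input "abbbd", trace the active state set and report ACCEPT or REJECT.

initial (ε-close {0}): {0}
'a' @ 1: {1,2,3,4,8}
'b' @ 2: {5,6,9,10,12,14}
'b' @ 3: {3,7,8,11,13,15}  (accept∈set)
'b' @ 4: {9,10,12,14}
'd' @ 5: {11,15}  (accept∈set)
after full input: {11,15}  (accept=11 in)

Answer: ACCEPT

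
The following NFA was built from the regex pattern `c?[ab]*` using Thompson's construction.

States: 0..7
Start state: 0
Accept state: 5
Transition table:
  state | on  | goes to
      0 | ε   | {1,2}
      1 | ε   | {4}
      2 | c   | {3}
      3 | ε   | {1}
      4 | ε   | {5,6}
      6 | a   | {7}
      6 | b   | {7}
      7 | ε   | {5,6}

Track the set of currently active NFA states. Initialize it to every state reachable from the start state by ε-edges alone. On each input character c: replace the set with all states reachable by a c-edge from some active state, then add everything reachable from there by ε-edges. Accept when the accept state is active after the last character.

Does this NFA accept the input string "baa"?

Answer: ACCEPT

Trace:
initial (ε-close {0}): {0,1,2,4,5,6}
'b' @ 1: {5,6,7}  (accept∈set)
'a' @ 2: {5,6,7}  (accept∈set)
'a' @ 3: {5,6,7}  (accept∈set)
end set {5,6,7} — state 5 in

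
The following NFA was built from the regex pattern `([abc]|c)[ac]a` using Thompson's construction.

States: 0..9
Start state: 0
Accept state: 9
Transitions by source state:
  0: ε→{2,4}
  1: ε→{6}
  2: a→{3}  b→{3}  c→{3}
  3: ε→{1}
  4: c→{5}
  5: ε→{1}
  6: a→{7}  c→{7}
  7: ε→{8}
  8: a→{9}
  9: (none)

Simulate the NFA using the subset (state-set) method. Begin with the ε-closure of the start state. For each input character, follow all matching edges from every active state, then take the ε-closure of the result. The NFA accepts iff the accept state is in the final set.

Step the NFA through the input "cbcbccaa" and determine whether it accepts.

S₀ = ε-closure({0}) = {0,2,4}
'c' @ 1: {1,3,5,6}
'b' @ 2: {}  — dead — no transitions
rest 'cbccaa' ignored (set empty)
final: {}; accept 9 not in set

Answer: REJECT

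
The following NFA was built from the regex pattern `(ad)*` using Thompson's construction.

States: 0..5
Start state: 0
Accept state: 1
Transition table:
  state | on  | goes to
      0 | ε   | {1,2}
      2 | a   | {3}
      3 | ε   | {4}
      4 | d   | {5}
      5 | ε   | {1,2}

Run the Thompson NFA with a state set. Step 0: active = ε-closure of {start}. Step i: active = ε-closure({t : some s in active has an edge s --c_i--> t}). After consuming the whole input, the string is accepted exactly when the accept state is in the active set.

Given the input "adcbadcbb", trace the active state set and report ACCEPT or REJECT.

Answer: REJECT

Trace:
start: ε-closure({0}) = {0,1,2}
'a' @ 1: {3,4}
'd' @ 2: {1,2,5}  [accepting]
'c' @ 3: {}  — dead — no transitions
rest 'badcbb' ignored (set empty)
final: {}; accept 1 not in set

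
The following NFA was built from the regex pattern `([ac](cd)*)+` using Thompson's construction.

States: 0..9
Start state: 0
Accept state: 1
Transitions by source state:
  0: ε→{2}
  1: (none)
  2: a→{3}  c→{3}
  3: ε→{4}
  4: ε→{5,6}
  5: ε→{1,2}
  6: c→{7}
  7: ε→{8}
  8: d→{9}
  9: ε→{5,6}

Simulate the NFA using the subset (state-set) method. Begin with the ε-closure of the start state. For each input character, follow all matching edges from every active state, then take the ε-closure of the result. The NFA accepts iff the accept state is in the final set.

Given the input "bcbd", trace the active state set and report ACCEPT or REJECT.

Answer: REJECT

Derivation:
start: ε-closure({0}) = {0,2}
'b' @ 1: {}  — no active states
rest 'cbd' ignored (set empty)
end set {} — state 1 not in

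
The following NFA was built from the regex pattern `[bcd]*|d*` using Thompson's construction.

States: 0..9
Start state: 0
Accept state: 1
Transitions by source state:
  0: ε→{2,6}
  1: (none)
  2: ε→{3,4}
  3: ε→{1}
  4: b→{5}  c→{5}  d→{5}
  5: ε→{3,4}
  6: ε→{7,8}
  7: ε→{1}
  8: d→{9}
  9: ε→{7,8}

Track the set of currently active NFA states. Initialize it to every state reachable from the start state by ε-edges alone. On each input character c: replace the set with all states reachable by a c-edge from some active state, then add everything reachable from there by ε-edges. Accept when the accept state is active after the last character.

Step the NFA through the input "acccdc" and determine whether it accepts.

start: ε-closure({0}) = {0,1,2,3,4,6,7,8}
'a' @ 1: {}  — state set empty
rest 'cccdc' ignored (set empty)
end set {} — state 1 not in

Answer: REJECT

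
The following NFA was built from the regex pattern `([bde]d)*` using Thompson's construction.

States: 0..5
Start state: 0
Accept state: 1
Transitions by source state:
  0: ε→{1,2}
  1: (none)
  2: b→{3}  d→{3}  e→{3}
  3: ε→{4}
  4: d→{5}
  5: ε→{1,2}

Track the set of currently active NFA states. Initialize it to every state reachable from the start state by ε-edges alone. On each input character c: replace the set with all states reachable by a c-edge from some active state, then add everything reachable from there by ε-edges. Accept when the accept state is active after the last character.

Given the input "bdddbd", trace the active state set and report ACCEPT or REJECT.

Answer: ACCEPT

Steps:
initial (ε-close {0}): {0,1,2}
'b' @ 1: {3,4}
'd' @ 2: {1,2,5}  (accept∈set)
'd' @ 3: {3,4}
'd' @ 4: {1,2,5}  (accept∈set)
'b' @ 5: {3,4}
'd' @ 6: {1,2,5}  (accept∈set)
final: {1,2,5}; accept 1 in set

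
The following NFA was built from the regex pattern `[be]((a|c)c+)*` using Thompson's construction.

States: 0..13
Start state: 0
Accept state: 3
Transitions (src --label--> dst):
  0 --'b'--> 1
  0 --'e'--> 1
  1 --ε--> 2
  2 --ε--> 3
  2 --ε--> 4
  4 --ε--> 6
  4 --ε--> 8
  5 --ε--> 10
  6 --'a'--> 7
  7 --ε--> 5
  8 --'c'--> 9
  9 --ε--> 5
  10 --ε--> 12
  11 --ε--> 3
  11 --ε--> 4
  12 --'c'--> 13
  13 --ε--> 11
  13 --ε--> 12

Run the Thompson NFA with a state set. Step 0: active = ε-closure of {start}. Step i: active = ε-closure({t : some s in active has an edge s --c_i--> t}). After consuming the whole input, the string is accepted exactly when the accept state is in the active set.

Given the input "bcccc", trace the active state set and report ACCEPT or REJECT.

Answer: ACCEPT

Trace:
S₀ = ε-closure({0}) = {0}
'b' @ 1: {1,2,3,4,6,8}  ✓accept
'c' @ 2: {5,9,10,12}
'c' @ 3: {3,4,6,8,11,12,13}  ✓accept
'c' @ 4: {3,4,5,6,8,9,10,11,12,13}  ✓accept
'c' @ 5: {3,4,5,6,8,9,10,11,12,13}  ✓accept
after full input: {3,4,5,6,8,9,10,11,12,13}  (accept=3 in)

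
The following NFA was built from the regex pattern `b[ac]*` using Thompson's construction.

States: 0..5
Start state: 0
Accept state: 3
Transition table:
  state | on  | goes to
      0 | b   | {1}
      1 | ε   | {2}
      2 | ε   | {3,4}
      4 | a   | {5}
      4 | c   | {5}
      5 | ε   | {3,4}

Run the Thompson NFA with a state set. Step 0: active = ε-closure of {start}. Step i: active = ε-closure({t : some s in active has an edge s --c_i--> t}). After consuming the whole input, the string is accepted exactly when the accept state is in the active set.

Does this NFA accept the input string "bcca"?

start: ε-closure({0}) = {0}
'b' @ 1: {1,2,3,4}  [accepting]
'c' @ 2: {3,4,5}  [accepting]
'c' @ 3: {3,4,5}  [accepting]
'a' @ 4: {3,4,5}  [accepting]
end set {3,4,5} — state 3 in

Answer: ACCEPT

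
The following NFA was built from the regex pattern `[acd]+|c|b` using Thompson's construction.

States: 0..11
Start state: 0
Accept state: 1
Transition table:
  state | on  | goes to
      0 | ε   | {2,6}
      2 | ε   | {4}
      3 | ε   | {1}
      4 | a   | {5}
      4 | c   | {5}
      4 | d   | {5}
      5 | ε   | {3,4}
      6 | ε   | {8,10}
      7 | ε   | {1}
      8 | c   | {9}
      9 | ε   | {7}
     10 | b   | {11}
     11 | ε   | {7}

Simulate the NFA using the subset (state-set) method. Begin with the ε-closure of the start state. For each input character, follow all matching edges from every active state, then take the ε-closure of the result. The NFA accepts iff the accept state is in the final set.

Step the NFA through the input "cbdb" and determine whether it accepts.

S₀ = ε-closure({0}) = {0,2,4,6,8,10}
'c' @ 1: {1,3,4,5,7,9}  [accepting]
'b' @ 2: {}  — no active states
rest 'db' ignored (set empty)
final: {}; accept 1 not in set

Answer: REJECT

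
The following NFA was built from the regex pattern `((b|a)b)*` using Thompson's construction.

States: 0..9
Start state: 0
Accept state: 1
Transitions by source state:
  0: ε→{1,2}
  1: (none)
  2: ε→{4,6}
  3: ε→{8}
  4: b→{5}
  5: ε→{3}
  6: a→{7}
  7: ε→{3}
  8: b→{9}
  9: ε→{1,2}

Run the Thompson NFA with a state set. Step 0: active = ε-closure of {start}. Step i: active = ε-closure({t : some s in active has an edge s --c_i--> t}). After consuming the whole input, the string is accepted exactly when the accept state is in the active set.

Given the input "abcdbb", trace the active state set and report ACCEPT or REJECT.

Answer: REJECT

Derivation:
S₀ = ε-closure({0}) = {0,1,2,4,6}
'a' @ 1: {3,7,8}
'b' @ 2: {1,2,4,6,9}  ✓accept
'c' @ 3: {}  — no active states
rest 'dbb' ignored (set empty)
end set {} — state 1 not in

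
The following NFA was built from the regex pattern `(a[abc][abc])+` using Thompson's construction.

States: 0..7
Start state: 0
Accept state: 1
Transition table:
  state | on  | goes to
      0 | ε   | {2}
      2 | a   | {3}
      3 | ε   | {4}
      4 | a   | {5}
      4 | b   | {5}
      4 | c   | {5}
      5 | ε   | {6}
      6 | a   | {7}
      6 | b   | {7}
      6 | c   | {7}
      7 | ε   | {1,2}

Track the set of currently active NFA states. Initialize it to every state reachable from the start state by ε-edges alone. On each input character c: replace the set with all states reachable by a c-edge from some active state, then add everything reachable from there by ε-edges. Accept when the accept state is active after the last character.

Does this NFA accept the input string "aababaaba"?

Answer: ACCEPT

Steps:
S₀ = ε-closure({0}) = {0,2}
'a' @ 1: {3,4}
'a' @ 2: {5,6}
'b' @ 3: {1,2,7}  [accepting]
'a' @ 4: {3,4}
'b' @ 5: {5,6}
'a' @ 6: {1,2,7}  [accepting]
'a' @ 7: {3,4}
'b' @ 8: {5,6}
'a' @ 9: {1,2,7}  [accepting]
end set {1,2,7} — state 1 in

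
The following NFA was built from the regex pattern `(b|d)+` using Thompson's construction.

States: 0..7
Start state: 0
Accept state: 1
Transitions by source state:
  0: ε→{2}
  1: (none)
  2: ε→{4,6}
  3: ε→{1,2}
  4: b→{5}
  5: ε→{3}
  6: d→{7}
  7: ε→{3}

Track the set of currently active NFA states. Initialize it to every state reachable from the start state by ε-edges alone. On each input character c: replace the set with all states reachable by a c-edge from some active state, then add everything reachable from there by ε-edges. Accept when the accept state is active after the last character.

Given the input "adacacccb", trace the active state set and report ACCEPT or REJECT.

Answer: REJECT

Steps:
start: ε-closure({0}) = {0,2,4,6}
'a' @ 1: {}  — no active states
rest 'dacacccb' ignored (set empty)
after full input: {}  (accept=1 not in)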